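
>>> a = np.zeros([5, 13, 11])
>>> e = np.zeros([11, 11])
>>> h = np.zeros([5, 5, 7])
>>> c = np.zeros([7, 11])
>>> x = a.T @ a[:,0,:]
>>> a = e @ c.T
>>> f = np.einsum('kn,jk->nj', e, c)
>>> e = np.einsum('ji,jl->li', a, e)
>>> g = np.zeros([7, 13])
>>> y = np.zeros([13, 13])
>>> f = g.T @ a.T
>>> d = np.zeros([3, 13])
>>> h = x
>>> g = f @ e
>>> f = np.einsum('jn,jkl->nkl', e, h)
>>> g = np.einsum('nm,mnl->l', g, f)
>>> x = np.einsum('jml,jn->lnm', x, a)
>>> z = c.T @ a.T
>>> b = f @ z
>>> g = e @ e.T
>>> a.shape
(11, 7)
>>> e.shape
(11, 7)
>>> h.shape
(11, 13, 11)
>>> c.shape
(7, 11)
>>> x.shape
(11, 7, 13)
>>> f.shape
(7, 13, 11)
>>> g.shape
(11, 11)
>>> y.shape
(13, 13)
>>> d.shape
(3, 13)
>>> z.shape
(11, 11)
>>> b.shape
(7, 13, 11)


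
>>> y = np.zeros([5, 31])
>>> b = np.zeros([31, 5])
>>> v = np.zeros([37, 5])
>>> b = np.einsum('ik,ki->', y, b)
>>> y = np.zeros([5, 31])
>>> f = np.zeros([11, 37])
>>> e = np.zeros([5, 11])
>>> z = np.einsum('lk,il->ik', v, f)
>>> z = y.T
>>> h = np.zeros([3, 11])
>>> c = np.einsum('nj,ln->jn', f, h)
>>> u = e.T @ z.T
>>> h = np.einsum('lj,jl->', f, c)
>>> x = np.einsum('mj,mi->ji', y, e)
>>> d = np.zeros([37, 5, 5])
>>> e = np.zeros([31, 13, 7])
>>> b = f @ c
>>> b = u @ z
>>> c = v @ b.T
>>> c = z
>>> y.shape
(5, 31)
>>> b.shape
(11, 5)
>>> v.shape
(37, 5)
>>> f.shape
(11, 37)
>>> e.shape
(31, 13, 7)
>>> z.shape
(31, 5)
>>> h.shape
()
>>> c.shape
(31, 5)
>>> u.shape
(11, 31)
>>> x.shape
(31, 11)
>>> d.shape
(37, 5, 5)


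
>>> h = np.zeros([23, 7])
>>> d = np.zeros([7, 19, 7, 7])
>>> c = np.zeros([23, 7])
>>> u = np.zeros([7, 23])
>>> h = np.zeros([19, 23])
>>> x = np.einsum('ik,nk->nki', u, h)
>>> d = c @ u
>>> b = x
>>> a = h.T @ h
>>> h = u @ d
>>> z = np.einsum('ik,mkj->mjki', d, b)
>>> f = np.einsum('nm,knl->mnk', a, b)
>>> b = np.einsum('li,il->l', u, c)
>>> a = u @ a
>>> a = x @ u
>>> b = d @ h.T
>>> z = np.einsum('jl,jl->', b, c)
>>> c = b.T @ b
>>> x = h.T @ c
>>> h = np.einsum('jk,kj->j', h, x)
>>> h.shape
(7,)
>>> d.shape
(23, 23)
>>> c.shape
(7, 7)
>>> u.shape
(7, 23)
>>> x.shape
(23, 7)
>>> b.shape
(23, 7)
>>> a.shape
(19, 23, 23)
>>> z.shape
()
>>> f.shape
(23, 23, 19)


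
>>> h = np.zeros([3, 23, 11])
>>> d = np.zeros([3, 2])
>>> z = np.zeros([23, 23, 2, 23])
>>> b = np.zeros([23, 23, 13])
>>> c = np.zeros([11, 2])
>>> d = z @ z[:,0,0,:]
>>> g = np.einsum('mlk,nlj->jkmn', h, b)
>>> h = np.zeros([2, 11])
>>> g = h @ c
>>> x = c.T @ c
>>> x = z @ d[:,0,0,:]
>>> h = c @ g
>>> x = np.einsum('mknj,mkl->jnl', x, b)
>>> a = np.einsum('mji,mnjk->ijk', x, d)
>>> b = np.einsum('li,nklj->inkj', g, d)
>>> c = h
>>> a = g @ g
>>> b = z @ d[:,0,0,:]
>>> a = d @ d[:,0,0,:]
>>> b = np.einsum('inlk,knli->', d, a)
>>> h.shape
(11, 2)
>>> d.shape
(23, 23, 2, 23)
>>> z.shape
(23, 23, 2, 23)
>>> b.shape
()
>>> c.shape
(11, 2)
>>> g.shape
(2, 2)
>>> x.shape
(23, 2, 13)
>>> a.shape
(23, 23, 2, 23)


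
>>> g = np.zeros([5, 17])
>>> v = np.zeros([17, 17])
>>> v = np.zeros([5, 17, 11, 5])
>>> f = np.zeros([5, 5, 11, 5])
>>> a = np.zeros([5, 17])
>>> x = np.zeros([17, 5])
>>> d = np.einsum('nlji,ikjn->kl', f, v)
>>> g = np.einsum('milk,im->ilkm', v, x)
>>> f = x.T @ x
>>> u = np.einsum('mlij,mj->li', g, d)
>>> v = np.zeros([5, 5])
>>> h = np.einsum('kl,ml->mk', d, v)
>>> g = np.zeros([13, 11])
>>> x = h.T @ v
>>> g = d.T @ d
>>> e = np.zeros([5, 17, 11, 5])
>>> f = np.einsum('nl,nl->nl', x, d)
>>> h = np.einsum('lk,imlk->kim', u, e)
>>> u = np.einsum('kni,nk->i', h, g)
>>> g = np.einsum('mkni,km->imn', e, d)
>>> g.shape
(5, 5, 11)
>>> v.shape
(5, 5)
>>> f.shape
(17, 5)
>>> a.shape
(5, 17)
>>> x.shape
(17, 5)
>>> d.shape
(17, 5)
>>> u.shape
(17,)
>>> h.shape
(5, 5, 17)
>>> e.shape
(5, 17, 11, 5)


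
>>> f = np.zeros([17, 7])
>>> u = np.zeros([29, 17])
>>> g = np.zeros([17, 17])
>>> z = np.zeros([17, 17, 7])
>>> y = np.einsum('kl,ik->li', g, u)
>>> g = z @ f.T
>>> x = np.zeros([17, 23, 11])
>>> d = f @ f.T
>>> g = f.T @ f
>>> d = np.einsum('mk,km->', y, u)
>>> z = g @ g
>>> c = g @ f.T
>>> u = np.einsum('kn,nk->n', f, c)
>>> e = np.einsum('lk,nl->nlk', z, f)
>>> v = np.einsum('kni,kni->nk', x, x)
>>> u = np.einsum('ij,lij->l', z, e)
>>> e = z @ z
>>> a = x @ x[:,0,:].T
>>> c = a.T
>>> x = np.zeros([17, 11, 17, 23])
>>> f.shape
(17, 7)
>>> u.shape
(17,)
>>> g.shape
(7, 7)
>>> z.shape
(7, 7)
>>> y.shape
(17, 29)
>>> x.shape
(17, 11, 17, 23)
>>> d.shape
()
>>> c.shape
(17, 23, 17)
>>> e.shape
(7, 7)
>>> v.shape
(23, 17)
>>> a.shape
(17, 23, 17)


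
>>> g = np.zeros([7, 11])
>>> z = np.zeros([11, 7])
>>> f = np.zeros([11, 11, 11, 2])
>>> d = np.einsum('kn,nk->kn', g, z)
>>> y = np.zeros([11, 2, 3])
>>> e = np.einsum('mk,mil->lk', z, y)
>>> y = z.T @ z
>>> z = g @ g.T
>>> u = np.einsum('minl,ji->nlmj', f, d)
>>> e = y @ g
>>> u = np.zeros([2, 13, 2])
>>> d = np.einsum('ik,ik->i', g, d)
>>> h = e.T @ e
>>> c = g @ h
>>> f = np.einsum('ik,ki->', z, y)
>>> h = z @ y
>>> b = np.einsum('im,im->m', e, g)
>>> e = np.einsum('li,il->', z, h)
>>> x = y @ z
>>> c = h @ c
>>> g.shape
(7, 11)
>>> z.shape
(7, 7)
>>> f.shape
()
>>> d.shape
(7,)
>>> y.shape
(7, 7)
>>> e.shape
()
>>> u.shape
(2, 13, 2)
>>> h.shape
(7, 7)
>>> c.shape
(7, 11)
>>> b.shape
(11,)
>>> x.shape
(7, 7)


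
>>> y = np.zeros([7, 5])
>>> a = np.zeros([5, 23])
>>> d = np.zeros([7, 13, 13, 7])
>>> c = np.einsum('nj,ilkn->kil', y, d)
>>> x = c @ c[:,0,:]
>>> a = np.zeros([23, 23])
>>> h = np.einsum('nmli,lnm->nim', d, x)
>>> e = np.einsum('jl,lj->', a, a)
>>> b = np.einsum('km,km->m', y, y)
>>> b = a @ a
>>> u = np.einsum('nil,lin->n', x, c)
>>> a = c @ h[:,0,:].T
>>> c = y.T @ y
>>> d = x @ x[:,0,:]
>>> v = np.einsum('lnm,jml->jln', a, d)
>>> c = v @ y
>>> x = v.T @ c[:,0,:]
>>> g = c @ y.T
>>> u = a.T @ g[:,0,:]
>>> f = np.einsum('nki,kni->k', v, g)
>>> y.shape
(7, 5)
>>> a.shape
(13, 7, 7)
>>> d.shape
(13, 7, 13)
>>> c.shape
(13, 13, 5)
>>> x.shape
(7, 13, 5)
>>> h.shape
(7, 7, 13)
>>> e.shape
()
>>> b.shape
(23, 23)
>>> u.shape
(7, 7, 7)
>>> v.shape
(13, 13, 7)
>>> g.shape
(13, 13, 7)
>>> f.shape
(13,)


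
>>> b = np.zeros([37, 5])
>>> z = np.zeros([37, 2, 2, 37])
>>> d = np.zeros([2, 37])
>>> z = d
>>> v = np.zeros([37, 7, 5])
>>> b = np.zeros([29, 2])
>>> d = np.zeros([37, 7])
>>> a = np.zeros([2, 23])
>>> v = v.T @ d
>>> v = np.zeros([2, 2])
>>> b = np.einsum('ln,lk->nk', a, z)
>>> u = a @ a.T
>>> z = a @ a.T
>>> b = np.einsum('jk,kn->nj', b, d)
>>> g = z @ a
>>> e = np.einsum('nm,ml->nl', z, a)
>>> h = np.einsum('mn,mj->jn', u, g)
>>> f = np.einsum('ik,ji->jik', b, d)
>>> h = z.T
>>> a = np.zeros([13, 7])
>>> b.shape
(7, 23)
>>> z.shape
(2, 2)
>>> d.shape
(37, 7)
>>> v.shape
(2, 2)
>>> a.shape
(13, 7)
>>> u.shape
(2, 2)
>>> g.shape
(2, 23)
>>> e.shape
(2, 23)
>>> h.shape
(2, 2)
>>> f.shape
(37, 7, 23)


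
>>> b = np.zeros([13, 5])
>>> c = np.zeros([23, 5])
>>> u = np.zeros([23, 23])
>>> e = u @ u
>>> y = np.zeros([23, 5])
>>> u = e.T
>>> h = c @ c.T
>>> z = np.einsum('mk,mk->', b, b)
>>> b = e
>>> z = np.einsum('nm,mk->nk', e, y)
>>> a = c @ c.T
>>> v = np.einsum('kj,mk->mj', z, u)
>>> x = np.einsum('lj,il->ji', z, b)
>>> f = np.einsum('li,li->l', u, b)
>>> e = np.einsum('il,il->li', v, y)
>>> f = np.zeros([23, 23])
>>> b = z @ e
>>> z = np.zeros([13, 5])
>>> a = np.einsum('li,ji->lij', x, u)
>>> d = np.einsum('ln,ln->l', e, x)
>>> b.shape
(23, 23)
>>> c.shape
(23, 5)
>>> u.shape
(23, 23)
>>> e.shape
(5, 23)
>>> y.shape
(23, 5)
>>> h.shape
(23, 23)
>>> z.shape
(13, 5)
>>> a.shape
(5, 23, 23)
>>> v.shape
(23, 5)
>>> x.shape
(5, 23)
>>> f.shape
(23, 23)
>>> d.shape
(5,)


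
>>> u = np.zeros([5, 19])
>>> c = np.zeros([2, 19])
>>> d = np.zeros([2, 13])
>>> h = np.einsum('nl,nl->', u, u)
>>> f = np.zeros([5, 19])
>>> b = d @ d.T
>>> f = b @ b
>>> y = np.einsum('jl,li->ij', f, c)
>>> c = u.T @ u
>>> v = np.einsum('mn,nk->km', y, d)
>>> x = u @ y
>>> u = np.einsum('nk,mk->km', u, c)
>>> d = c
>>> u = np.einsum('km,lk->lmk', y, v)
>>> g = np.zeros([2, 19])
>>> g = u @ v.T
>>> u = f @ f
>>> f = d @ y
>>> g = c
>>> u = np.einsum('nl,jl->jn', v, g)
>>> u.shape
(19, 13)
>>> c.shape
(19, 19)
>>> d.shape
(19, 19)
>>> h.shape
()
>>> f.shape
(19, 2)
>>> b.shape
(2, 2)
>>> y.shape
(19, 2)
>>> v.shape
(13, 19)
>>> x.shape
(5, 2)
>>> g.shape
(19, 19)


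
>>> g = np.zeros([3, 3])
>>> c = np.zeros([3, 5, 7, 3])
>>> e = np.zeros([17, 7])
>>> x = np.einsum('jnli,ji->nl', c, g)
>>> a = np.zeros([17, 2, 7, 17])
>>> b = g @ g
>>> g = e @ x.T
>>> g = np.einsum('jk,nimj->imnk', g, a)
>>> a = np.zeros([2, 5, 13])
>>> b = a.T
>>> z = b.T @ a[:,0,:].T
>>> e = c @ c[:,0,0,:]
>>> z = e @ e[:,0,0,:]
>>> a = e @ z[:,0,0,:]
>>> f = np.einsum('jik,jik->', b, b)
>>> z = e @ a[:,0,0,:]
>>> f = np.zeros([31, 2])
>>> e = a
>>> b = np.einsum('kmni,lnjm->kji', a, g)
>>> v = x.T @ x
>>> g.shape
(2, 7, 17, 5)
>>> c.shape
(3, 5, 7, 3)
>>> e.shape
(3, 5, 7, 3)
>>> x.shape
(5, 7)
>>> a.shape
(3, 5, 7, 3)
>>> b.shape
(3, 17, 3)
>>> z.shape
(3, 5, 7, 3)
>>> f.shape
(31, 2)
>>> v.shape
(7, 7)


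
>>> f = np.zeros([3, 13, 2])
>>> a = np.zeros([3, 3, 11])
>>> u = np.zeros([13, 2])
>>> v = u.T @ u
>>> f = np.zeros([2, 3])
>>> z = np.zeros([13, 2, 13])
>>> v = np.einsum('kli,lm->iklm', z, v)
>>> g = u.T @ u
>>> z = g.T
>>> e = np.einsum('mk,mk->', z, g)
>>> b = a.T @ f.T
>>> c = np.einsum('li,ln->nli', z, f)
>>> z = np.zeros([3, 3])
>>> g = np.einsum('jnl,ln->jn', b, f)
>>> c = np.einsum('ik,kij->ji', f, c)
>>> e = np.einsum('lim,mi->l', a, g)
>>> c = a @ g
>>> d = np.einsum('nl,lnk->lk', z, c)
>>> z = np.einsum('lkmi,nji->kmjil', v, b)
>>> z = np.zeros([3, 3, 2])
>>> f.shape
(2, 3)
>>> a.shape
(3, 3, 11)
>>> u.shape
(13, 2)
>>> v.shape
(13, 13, 2, 2)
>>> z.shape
(3, 3, 2)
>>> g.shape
(11, 3)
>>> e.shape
(3,)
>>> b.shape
(11, 3, 2)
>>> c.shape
(3, 3, 3)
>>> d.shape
(3, 3)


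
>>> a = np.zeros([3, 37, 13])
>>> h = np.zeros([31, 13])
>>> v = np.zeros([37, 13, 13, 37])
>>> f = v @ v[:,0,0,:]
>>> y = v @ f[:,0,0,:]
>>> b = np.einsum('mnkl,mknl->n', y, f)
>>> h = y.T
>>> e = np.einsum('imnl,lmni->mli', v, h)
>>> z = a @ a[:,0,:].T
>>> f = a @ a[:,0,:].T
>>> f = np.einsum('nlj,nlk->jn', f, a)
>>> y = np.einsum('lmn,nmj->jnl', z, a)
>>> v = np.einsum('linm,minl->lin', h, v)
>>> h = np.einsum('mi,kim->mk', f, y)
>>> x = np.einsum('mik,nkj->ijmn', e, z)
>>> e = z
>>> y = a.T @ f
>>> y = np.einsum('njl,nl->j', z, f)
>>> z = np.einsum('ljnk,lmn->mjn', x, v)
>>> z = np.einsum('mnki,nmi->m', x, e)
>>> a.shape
(3, 37, 13)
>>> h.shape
(3, 13)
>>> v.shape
(37, 13, 13)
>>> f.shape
(3, 3)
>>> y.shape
(37,)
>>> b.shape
(13,)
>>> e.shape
(3, 37, 3)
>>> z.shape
(37,)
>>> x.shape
(37, 3, 13, 3)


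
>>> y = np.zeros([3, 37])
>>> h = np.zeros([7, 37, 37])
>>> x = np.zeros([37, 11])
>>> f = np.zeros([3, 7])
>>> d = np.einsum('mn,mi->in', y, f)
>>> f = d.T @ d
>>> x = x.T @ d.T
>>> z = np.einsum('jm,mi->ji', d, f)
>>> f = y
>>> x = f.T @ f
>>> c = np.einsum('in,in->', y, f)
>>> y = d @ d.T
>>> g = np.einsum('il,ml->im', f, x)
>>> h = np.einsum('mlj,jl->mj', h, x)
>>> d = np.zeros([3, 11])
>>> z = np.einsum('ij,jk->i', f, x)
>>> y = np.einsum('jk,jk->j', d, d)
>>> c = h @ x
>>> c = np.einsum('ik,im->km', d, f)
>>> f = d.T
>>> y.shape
(3,)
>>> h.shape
(7, 37)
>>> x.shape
(37, 37)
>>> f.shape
(11, 3)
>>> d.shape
(3, 11)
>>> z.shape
(3,)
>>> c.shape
(11, 37)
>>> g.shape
(3, 37)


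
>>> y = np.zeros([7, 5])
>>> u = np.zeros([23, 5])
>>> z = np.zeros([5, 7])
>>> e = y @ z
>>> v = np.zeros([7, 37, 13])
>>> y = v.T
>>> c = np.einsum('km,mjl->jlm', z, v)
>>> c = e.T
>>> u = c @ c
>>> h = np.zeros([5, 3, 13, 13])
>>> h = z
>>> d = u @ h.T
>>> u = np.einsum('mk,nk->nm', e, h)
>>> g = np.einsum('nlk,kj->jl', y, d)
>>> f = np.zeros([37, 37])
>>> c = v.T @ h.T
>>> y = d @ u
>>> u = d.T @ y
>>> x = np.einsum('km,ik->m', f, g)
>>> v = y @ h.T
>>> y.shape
(7, 7)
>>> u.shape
(5, 7)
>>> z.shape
(5, 7)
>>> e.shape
(7, 7)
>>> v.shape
(7, 5)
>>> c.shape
(13, 37, 5)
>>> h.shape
(5, 7)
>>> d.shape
(7, 5)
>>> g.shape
(5, 37)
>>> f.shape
(37, 37)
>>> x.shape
(37,)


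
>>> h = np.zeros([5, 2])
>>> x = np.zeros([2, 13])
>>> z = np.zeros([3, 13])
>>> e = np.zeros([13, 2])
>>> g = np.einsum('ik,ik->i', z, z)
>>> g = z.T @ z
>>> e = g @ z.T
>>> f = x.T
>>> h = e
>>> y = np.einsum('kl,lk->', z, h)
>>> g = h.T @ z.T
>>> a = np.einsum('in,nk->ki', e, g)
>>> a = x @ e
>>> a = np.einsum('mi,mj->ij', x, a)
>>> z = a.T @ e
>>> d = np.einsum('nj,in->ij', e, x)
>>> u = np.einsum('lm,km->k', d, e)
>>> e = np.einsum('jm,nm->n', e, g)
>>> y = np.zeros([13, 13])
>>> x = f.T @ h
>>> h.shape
(13, 3)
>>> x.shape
(2, 3)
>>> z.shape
(3, 3)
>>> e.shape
(3,)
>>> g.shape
(3, 3)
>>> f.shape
(13, 2)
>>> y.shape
(13, 13)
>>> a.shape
(13, 3)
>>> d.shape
(2, 3)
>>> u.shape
(13,)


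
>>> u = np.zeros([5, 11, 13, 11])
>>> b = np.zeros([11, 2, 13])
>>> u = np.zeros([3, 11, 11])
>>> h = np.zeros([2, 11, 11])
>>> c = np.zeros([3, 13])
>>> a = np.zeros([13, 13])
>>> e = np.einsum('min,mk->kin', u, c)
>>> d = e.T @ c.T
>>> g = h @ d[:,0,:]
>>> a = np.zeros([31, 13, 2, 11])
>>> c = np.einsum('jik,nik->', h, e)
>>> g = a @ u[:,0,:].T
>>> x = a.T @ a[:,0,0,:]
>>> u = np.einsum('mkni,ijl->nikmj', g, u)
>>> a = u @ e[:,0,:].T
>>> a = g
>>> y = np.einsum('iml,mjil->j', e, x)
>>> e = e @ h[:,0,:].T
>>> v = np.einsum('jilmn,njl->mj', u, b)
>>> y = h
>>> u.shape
(2, 3, 13, 31, 11)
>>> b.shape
(11, 2, 13)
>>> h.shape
(2, 11, 11)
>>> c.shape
()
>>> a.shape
(31, 13, 2, 3)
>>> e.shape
(13, 11, 2)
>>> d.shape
(11, 11, 3)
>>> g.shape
(31, 13, 2, 3)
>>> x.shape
(11, 2, 13, 11)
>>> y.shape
(2, 11, 11)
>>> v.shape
(31, 2)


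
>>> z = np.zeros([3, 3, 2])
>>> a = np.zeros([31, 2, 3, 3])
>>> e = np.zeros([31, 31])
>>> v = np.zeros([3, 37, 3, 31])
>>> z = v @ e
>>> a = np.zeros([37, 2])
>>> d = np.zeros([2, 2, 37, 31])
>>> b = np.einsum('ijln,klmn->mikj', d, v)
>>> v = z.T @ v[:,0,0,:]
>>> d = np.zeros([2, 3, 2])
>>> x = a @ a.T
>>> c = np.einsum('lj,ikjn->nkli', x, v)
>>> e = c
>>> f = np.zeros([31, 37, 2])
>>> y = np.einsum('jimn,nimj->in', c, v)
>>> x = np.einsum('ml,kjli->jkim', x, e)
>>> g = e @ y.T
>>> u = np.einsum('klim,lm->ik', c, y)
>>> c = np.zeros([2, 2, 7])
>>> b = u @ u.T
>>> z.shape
(3, 37, 3, 31)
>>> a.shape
(37, 2)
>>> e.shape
(31, 3, 37, 31)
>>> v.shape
(31, 3, 37, 31)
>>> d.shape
(2, 3, 2)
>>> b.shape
(37, 37)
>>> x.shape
(3, 31, 31, 37)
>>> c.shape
(2, 2, 7)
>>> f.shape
(31, 37, 2)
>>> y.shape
(3, 31)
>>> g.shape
(31, 3, 37, 3)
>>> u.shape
(37, 31)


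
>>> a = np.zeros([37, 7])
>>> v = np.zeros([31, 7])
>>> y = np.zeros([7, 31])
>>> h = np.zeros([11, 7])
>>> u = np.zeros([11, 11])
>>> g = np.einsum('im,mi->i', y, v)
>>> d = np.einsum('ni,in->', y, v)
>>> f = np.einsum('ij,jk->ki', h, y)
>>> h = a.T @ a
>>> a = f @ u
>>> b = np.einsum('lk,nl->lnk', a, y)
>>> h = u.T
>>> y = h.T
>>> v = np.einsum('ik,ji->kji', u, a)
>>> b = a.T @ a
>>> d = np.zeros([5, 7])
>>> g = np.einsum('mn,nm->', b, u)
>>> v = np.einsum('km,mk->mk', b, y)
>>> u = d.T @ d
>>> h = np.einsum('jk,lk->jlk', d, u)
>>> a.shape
(31, 11)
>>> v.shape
(11, 11)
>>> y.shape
(11, 11)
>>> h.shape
(5, 7, 7)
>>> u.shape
(7, 7)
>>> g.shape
()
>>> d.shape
(5, 7)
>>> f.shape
(31, 11)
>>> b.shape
(11, 11)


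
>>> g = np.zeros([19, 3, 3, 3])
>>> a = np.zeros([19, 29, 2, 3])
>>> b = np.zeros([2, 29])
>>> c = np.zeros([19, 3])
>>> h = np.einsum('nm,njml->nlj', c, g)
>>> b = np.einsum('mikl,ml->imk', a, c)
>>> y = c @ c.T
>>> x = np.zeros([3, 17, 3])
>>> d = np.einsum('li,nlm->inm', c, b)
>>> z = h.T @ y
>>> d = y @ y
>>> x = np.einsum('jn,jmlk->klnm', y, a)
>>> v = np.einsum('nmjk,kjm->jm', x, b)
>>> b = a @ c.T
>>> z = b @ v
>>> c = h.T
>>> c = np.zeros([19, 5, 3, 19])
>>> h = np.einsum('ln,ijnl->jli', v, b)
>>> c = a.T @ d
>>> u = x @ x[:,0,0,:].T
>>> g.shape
(19, 3, 3, 3)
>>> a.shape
(19, 29, 2, 3)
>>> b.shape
(19, 29, 2, 19)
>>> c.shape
(3, 2, 29, 19)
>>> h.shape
(29, 19, 19)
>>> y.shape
(19, 19)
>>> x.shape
(3, 2, 19, 29)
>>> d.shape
(19, 19)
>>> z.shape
(19, 29, 2, 2)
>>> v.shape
(19, 2)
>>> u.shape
(3, 2, 19, 3)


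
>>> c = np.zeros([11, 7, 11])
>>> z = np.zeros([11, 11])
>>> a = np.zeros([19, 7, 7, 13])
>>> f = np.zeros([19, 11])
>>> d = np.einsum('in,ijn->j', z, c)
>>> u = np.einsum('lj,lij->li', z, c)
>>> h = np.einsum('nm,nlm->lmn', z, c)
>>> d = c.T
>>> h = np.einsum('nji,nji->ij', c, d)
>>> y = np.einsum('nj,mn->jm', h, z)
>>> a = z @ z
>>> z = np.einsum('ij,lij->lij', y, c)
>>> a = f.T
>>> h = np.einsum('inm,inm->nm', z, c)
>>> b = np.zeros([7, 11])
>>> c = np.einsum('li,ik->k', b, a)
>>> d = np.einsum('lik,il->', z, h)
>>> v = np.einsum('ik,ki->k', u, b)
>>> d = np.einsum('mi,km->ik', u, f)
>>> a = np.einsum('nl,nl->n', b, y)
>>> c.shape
(19,)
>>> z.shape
(11, 7, 11)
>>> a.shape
(7,)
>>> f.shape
(19, 11)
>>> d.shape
(7, 19)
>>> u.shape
(11, 7)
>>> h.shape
(7, 11)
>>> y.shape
(7, 11)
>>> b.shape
(7, 11)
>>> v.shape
(7,)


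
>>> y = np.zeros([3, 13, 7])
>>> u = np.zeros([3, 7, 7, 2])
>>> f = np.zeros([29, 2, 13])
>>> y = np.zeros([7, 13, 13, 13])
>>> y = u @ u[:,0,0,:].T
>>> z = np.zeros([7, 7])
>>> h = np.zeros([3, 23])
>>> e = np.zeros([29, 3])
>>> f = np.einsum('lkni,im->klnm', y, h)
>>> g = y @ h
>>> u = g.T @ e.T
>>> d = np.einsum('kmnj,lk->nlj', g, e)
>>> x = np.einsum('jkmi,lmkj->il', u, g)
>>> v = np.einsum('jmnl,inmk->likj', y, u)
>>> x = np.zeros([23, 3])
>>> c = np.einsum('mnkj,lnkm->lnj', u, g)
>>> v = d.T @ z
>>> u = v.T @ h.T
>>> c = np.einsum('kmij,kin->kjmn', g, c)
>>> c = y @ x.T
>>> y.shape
(3, 7, 7, 3)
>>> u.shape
(7, 29, 3)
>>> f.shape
(7, 3, 7, 23)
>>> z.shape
(7, 7)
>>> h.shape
(3, 23)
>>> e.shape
(29, 3)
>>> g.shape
(3, 7, 7, 23)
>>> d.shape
(7, 29, 23)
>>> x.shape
(23, 3)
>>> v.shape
(23, 29, 7)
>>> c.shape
(3, 7, 7, 23)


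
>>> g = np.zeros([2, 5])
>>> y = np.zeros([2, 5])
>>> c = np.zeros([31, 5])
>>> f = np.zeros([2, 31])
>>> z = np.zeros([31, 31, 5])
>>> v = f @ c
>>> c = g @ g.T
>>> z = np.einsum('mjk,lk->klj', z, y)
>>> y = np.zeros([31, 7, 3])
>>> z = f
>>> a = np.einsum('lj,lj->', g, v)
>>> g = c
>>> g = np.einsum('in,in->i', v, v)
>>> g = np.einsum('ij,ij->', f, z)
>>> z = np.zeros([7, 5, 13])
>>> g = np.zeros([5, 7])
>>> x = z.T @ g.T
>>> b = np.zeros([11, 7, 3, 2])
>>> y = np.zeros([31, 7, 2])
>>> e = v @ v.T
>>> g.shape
(5, 7)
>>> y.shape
(31, 7, 2)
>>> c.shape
(2, 2)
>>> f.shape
(2, 31)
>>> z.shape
(7, 5, 13)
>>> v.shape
(2, 5)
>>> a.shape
()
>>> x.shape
(13, 5, 5)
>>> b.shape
(11, 7, 3, 2)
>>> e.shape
(2, 2)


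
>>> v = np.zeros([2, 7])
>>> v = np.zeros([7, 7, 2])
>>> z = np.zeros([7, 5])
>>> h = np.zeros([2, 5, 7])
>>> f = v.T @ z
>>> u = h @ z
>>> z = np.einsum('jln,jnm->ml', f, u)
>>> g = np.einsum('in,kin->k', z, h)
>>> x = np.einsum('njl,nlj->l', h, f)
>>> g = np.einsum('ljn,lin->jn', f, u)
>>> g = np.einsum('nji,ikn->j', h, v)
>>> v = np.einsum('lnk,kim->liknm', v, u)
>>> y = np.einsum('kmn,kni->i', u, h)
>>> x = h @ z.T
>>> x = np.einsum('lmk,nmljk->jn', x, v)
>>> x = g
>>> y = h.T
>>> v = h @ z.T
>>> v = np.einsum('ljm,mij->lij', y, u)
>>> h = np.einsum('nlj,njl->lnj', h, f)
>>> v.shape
(7, 5, 5)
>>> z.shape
(5, 7)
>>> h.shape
(5, 2, 7)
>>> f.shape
(2, 7, 5)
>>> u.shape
(2, 5, 5)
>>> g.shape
(5,)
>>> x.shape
(5,)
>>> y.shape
(7, 5, 2)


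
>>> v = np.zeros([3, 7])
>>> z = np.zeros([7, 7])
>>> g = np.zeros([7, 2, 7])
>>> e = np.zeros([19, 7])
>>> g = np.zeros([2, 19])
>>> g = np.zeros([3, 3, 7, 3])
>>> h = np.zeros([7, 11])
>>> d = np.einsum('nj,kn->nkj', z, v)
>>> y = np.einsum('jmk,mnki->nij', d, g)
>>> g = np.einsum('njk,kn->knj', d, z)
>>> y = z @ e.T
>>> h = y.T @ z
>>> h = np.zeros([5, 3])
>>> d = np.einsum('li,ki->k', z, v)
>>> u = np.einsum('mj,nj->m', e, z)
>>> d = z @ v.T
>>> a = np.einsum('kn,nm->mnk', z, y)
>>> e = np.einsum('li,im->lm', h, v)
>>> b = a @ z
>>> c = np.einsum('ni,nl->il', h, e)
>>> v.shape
(3, 7)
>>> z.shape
(7, 7)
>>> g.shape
(7, 7, 3)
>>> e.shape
(5, 7)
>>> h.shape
(5, 3)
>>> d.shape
(7, 3)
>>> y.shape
(7, 19)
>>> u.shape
(19,)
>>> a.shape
(19, 7, 7)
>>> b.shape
(19, 7, 7)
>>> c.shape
(3, 7)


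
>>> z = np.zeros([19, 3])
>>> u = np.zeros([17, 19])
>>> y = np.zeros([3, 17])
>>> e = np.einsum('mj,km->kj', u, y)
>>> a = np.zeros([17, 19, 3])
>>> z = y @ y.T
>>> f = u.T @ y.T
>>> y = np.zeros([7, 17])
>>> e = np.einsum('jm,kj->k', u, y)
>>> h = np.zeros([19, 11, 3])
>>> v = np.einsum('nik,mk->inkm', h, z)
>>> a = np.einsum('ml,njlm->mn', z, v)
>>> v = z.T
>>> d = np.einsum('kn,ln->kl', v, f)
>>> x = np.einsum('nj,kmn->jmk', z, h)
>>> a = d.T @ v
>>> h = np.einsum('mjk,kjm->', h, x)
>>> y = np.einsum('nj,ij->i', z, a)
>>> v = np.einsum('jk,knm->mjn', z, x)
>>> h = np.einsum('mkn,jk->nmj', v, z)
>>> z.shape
(3, 3)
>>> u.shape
(17, 19)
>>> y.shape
(19,)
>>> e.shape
(7,)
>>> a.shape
(19, 3)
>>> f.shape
(19, 3)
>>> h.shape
(11, 19, 3)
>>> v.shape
(19, 3, 11)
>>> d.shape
(3, 19)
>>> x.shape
(3, 11, 19)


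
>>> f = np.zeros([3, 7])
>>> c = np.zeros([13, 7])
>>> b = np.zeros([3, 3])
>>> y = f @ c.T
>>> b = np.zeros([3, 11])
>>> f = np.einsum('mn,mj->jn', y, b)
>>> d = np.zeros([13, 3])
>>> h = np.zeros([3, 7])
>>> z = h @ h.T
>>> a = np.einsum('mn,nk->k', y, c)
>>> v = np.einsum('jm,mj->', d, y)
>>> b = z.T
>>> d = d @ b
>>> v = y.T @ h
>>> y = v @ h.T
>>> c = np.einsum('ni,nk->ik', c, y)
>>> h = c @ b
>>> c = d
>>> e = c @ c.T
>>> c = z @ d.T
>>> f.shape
(11, 13)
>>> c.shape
(3, 13)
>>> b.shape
(3, 3)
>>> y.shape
(13, 3)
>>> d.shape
(13, 3)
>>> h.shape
(7, 3)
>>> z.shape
(3, 3)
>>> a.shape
(7,)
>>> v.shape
(13, 7)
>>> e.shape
(13, 13)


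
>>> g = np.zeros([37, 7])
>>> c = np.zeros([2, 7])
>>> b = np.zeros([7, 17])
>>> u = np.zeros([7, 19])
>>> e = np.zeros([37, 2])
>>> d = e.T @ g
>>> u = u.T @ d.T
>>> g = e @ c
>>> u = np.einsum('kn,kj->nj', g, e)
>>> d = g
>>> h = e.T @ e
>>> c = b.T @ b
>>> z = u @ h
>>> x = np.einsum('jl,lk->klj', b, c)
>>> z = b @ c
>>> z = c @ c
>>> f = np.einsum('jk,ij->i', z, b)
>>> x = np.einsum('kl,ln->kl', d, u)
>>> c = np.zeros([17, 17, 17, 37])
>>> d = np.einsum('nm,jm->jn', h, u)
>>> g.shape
(37, 7)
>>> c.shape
(17, 17, 17, 37)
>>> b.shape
(7, 17)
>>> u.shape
(7, 2)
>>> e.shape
(37, 2)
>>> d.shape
(7, 2)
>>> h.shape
(2, 2)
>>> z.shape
(17, 17)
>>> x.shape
(37, 7)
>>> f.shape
(7,)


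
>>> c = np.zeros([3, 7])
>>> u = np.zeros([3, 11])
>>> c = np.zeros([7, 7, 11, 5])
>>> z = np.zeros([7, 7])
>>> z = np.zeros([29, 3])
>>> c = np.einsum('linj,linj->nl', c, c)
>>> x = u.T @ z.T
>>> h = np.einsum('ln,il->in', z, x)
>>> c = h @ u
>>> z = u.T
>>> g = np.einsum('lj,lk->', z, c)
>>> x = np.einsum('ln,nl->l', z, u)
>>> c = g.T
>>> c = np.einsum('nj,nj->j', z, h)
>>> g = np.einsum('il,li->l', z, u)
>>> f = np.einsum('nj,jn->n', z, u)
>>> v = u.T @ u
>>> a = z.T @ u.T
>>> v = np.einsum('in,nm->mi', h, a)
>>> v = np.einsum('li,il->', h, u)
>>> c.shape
(3,)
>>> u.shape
(3, 11)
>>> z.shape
(11, 3)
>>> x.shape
(11,)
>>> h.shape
(11, 3)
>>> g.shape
(3,)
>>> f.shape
(11,)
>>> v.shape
()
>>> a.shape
(3, 3)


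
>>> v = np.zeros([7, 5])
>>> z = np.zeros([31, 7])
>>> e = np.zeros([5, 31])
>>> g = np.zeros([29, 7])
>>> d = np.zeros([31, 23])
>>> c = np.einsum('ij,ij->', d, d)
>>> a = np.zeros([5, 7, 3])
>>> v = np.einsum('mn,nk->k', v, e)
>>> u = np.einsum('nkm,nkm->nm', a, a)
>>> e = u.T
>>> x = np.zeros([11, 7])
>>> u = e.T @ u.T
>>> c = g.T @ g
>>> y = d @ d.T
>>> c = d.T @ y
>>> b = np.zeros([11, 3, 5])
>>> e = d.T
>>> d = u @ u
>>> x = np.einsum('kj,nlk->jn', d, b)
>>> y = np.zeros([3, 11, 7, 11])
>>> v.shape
(31,)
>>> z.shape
(31, 7)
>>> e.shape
(23, 31)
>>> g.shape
(29, 7)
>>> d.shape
(5, 5)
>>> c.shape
(23, 31)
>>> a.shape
(5, 7, 3)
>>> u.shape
(5, 5)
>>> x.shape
(5, 11)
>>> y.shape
(3, 11, 7, 11)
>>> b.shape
(11, 3, 5)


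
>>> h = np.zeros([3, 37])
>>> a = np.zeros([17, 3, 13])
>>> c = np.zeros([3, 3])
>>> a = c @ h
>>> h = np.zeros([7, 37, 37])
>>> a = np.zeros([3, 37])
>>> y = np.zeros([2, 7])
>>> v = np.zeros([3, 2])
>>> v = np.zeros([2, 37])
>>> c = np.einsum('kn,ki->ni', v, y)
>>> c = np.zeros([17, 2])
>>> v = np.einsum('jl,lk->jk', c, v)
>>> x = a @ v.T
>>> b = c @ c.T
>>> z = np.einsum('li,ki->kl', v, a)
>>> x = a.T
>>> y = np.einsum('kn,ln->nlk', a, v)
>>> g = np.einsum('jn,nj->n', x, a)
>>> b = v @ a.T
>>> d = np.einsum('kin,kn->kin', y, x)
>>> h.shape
(7, 37, 37)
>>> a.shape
(3, 37)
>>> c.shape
(17, 2)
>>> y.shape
(37, 17, 3)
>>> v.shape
(17, 37)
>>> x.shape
(37, 3)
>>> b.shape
(17, 3)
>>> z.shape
(3, 17)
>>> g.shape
(3,)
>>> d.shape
(37, 17, 3)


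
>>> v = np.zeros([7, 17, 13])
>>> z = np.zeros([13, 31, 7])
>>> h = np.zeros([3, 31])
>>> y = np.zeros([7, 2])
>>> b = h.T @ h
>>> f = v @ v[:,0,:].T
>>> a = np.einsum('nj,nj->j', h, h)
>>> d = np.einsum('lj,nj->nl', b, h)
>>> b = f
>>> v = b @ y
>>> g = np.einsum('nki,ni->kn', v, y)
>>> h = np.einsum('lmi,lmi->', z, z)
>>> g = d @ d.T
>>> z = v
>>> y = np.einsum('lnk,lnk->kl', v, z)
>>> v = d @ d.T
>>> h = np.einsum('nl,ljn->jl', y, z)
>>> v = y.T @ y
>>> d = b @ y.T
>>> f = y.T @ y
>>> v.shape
(7, 7)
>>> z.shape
(7, 17, 2)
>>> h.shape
(17, 7)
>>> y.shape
(2, 7)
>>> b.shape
(7, 17, 7)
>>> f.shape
(7, 7)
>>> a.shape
(31,)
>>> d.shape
(7, 17, 2)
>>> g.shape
(3, 3)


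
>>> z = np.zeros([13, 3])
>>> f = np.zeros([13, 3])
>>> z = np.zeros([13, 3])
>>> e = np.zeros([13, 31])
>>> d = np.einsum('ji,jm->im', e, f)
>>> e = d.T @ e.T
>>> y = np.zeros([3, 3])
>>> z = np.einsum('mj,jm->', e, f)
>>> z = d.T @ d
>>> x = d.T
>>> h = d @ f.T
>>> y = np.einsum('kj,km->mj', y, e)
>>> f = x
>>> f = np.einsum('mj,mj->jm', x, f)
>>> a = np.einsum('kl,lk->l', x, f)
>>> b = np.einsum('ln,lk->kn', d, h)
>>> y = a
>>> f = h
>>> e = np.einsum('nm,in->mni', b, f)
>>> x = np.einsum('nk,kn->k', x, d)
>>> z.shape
(3, 3)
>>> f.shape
(31, 13)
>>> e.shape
(3, 13, 31)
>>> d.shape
(31, 3)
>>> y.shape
(31,)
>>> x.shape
(31,)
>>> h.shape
(31, 13)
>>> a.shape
(31,)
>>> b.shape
(13, 3)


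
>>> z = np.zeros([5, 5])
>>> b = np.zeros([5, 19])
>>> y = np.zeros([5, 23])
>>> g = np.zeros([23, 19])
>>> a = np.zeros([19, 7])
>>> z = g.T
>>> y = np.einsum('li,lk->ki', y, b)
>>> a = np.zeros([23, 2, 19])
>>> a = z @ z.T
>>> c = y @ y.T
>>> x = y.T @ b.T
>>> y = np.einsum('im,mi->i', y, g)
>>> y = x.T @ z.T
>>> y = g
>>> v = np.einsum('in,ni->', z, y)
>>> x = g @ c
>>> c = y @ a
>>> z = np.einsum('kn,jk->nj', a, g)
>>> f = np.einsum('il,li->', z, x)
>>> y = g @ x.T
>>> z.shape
(19, 23)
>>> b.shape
(5, 19)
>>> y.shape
(23, 23)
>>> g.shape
(23, 19)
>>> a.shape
(19, 19)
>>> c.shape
(23, 19)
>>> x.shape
(23, 19)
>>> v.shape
()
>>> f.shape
()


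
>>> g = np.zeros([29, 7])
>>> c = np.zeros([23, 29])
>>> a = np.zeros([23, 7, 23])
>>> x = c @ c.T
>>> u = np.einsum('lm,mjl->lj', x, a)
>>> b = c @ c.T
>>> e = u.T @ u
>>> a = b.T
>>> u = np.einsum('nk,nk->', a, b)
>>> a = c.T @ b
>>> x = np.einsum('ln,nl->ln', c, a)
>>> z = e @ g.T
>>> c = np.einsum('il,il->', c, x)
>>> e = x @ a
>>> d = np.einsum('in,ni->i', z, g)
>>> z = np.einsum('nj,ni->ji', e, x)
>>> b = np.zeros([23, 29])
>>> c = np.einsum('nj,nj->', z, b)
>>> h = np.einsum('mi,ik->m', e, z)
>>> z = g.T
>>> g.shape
(29, 7)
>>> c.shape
()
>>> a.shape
(29, 23)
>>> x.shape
(23, 29)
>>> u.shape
()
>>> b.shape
(23, 29)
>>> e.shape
(23, 23)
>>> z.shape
(7, 29)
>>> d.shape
(7,)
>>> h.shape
(23,)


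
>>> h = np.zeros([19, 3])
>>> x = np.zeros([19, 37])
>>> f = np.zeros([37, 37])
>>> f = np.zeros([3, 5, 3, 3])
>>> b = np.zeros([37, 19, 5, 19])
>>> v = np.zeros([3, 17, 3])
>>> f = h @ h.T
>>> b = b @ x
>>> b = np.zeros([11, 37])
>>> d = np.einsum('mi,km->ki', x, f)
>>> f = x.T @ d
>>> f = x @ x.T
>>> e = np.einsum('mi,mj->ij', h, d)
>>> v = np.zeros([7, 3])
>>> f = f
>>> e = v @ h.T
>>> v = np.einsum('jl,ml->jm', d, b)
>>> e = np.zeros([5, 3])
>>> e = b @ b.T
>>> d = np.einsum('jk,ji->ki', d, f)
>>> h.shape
(19, 3)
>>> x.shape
(19, 37)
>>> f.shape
(19, 19)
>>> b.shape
(11, 37)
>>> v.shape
(19, 11)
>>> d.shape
(37, 19)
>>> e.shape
(11, 11)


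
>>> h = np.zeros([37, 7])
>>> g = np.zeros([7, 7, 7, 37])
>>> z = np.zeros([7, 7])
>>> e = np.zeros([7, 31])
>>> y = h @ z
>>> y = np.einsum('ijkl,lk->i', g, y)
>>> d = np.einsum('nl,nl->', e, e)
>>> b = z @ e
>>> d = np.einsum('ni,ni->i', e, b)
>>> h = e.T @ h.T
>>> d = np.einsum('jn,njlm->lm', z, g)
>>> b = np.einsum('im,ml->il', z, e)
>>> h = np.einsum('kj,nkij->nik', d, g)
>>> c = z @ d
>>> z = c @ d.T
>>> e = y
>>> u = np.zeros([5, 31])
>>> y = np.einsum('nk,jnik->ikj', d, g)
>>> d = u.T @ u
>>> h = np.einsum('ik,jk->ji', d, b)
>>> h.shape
(7, 31)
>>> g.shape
(7, 7, 7, 37)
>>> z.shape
(7, 7)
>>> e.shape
(7,)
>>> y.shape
(7, 37, 7)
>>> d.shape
(31, 31)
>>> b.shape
(7, 31)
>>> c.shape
(7, 37)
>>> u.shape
(5, 31)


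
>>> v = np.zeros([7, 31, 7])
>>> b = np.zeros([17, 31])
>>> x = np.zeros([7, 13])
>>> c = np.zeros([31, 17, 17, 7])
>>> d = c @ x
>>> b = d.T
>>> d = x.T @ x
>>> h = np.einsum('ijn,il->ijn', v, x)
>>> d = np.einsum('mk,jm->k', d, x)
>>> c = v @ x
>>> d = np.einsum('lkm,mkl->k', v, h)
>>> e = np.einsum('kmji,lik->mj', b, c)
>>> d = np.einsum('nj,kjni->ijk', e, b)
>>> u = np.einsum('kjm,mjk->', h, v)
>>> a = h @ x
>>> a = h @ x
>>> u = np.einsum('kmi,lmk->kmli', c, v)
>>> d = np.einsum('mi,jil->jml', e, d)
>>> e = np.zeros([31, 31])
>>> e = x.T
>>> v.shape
(7, 31, 7)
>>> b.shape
(13, 17, 17, 31)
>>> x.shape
(7, 13)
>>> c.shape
(7, 31, 13)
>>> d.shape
(31, 17, 13)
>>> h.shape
(7, 31, 7)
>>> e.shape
(13, 7)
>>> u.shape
(7, 31, 7, 13)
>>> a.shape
(7, 31, 13)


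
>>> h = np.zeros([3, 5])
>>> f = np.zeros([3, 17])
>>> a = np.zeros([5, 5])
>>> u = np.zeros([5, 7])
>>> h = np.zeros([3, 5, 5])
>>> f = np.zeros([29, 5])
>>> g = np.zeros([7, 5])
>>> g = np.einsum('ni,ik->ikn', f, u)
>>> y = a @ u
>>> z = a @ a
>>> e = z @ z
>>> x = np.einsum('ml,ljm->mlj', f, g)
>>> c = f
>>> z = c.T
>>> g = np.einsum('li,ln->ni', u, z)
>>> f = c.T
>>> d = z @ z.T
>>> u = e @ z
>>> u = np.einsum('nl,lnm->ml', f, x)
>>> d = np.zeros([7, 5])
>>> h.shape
(3, 5, 5)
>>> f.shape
(5, 29)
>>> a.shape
(5, 5)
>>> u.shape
(7, 29)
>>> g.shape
(29, 7)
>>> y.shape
(5, 7)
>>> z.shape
(5, 29)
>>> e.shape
(5, 5)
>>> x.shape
(29, 5, 7)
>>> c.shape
(29, 5)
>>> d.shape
(7, 5)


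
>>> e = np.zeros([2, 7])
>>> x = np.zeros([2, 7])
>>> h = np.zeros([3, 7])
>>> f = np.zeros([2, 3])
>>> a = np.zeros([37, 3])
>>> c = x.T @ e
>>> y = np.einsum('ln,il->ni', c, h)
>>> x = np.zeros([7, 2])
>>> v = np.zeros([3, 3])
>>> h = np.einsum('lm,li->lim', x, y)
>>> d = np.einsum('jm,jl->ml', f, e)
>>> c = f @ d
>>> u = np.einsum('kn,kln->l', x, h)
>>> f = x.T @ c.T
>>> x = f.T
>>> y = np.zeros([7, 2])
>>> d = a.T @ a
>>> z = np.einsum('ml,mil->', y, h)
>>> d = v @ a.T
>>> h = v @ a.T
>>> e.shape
(2, 7)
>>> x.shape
(2, 2)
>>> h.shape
(3, 37)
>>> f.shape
(2, 2)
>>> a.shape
(37, 3)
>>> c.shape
(2, 7)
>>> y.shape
(7, 2)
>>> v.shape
(3, 3)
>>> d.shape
(3, 37)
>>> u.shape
(3,)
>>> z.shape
()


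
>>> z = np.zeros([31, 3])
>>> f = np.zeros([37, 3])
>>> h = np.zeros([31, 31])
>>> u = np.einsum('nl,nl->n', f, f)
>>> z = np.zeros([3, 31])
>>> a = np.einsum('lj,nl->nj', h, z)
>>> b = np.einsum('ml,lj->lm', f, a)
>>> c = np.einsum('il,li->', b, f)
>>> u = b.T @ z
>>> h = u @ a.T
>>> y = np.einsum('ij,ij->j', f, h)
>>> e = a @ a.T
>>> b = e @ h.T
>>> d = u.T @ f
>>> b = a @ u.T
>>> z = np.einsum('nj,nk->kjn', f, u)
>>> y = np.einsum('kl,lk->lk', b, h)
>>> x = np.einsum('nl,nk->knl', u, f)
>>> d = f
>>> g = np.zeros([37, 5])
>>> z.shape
(31, 3, 37)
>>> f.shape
(37, 3)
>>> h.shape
(37, 3)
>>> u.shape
(37, 31)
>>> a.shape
(3, 31)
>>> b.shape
(3, 37)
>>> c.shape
()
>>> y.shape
(37, 3)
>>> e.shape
(3, 3)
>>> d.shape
(37, 3)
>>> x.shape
(3, 37, 31)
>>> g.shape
(37, 5)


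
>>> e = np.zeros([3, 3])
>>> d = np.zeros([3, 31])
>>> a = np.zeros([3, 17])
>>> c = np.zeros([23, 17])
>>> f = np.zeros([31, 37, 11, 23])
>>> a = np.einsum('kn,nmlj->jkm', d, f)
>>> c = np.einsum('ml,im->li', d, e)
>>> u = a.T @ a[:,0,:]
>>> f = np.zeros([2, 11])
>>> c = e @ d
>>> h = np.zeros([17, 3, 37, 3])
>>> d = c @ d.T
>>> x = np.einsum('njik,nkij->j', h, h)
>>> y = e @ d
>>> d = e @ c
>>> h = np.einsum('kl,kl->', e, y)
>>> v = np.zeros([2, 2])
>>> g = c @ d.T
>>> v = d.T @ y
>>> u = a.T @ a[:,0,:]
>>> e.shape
(3, 3)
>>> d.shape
(3, 31)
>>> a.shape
(23, 3, 37)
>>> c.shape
(3, 31)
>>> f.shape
(2, 11)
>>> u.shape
(37, 3, 37)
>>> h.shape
()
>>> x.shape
(3,)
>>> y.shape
(3, 3)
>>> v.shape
(31, 3)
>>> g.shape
(3, 3)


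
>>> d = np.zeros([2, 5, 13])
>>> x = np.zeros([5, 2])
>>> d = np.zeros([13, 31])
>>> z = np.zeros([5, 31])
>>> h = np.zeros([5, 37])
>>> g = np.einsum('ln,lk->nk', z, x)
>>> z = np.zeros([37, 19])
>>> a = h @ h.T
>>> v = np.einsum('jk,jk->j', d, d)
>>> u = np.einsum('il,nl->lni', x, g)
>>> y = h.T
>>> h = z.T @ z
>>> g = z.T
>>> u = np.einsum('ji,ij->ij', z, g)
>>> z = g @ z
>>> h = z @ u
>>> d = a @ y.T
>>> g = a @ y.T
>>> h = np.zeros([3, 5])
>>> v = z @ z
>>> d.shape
(5, 37)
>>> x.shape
(5, 2)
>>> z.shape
(19, 19)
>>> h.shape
(3, 5)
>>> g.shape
(5, 37)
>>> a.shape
(5, 5)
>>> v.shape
(19, 19)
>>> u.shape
(19, 37)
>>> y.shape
(37, 5)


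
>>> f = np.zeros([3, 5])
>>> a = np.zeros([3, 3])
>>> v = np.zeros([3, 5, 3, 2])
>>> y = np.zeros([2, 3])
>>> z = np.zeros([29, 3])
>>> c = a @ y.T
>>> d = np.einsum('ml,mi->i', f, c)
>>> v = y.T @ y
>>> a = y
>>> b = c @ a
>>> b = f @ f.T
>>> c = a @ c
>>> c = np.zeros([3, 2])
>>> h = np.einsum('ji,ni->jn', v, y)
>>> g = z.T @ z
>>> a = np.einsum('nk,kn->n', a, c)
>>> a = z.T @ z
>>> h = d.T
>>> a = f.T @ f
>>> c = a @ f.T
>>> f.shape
(3, 5)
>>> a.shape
(5, 5)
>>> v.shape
(3, 3)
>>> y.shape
(2, 3)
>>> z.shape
(29, 3)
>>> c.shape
(5, 3)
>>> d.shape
(2,)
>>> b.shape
(3, 3)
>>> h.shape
(2,)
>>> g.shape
(3, 3)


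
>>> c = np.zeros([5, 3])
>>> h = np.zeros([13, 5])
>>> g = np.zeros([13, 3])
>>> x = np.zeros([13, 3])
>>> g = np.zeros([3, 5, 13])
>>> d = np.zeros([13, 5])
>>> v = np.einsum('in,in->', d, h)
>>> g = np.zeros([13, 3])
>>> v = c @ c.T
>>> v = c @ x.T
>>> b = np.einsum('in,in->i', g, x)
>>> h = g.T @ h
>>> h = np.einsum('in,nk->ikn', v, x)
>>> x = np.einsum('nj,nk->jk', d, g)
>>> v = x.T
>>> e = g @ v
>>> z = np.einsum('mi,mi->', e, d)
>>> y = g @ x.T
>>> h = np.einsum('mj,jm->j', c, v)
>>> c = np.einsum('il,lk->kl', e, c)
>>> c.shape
(3, 5)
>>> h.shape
(3,)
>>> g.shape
(13, 3)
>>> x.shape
(5, 3)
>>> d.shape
(13, 5)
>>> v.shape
(3, 5)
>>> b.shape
(13,)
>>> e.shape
(13, 5)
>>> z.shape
()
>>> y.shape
(13, 5)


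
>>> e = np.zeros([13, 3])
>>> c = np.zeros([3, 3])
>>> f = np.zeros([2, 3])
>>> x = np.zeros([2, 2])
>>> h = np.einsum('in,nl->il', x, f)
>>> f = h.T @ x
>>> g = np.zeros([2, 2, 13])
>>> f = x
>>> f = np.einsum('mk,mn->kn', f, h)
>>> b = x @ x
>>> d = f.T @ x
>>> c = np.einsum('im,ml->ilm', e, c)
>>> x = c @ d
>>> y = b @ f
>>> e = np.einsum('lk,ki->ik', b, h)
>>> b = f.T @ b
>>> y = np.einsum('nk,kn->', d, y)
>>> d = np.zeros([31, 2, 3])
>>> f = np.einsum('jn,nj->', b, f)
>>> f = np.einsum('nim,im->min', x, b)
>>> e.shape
(3, 2)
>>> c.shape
(13, 3, 3)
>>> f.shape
(2, 3, 13)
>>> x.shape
(13, 3, 2)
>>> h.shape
(2, 3)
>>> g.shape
(2, 2, 13)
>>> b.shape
(3, 2)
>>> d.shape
(31, 2, 3)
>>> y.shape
()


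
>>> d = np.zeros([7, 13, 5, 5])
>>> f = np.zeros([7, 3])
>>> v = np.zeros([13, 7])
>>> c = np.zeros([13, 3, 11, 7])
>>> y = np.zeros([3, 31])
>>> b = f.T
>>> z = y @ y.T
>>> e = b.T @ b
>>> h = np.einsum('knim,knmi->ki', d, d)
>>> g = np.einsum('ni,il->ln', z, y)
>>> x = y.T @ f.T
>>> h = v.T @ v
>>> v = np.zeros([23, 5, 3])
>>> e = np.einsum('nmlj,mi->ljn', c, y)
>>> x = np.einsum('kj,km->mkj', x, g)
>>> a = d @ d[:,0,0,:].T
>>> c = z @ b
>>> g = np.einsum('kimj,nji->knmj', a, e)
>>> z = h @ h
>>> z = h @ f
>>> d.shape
(7, 13, 5, 5)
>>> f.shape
(7, 3)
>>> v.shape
(23, 5, 3)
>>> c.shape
(3, 7)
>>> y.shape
(3, 31)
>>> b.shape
(3, 7)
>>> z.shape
(7, 3)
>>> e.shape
(11, 7, 13)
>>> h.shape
(7, 7)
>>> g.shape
(7, 11, 5, 7)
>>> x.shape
(3, 31, 7)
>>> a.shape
(7, 13, 5, 7)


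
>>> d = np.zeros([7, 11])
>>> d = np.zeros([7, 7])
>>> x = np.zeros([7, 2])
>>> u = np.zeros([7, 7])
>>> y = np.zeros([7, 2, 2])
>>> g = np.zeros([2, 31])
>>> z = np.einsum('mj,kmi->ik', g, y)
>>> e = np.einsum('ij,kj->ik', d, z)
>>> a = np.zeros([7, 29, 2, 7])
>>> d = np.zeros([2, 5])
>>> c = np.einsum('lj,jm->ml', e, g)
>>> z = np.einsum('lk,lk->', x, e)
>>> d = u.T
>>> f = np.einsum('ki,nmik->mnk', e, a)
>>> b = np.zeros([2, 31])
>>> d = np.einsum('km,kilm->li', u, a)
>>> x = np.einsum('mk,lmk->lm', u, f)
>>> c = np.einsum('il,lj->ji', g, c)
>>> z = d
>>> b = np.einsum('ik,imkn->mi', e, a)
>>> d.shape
(2, 29)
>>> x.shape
(29, 7)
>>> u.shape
(7, 7)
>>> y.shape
(7, 2, 2)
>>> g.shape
(2, 31)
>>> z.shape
(2, 29)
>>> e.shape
(7, 2)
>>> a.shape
(7, 29, 2, 7)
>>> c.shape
(7, 2)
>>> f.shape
(29, 7, 7)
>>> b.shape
(29, 7)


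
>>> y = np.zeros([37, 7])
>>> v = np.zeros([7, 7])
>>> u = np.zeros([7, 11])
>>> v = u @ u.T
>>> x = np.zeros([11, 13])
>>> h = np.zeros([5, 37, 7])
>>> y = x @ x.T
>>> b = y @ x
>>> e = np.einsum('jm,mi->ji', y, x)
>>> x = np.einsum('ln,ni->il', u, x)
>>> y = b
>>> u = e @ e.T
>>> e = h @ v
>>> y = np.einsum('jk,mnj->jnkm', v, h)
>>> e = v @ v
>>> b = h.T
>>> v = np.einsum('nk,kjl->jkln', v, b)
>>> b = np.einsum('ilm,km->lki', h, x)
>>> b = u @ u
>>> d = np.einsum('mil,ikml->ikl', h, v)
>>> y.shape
(7, 37, 7, 5)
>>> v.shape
(37, 7, 5, 7)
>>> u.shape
(11, 11)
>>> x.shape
(13, 7)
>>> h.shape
(5, 37, 7)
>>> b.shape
(11, 11)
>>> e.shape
(7, 7)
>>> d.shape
(37, 7, 7)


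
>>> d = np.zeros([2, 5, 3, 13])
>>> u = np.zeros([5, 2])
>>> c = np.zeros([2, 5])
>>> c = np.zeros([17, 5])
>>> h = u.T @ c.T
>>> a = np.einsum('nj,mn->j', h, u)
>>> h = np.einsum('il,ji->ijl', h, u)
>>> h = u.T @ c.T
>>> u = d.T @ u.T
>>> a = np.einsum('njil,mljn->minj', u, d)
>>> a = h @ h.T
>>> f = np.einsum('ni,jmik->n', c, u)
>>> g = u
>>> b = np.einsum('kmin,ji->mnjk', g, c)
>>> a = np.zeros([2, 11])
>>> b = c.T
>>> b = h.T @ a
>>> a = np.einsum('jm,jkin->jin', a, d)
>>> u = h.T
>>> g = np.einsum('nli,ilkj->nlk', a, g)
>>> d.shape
(2, 5, 3, 13)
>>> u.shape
(17, 2)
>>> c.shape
(17, 5)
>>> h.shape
(2, 17)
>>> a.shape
(2, 3, 13)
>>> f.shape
(17,)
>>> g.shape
(2, 3, 5)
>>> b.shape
(17, 11)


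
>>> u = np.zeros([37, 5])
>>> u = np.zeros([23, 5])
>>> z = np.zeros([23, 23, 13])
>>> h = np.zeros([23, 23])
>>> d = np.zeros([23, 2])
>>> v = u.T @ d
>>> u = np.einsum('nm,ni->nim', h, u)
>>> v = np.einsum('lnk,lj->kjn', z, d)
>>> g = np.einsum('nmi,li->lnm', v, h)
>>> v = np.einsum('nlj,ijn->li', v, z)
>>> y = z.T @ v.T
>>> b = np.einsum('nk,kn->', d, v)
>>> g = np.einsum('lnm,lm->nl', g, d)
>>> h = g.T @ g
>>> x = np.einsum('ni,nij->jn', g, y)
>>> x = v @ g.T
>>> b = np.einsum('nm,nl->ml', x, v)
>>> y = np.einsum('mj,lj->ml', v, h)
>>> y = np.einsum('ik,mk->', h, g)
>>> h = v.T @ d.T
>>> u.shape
(23, 5, 23)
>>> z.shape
(23, 23, 13)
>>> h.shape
(23, 23)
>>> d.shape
(23, 2)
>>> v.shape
(2, 23)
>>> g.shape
(13, 23)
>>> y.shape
()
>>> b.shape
(13, 23)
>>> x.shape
(2, 13)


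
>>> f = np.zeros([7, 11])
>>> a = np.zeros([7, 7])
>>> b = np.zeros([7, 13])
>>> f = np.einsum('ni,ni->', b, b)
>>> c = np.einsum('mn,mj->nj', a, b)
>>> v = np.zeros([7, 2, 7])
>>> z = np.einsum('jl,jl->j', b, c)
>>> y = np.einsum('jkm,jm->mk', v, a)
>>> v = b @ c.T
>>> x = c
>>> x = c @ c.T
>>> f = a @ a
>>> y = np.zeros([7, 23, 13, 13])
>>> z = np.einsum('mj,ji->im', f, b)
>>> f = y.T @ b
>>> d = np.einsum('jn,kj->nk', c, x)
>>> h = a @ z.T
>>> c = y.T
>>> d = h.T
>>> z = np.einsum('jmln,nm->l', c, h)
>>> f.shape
(13, 13, 23, 13)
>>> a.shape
(7, 7)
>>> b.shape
(7, 13)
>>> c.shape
(13, 13, 23, 7)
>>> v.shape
(7, 7)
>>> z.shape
(23,)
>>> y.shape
(7, 23, 13, 13)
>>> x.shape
(7, 7)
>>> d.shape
(13, 7)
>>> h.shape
(7, 13)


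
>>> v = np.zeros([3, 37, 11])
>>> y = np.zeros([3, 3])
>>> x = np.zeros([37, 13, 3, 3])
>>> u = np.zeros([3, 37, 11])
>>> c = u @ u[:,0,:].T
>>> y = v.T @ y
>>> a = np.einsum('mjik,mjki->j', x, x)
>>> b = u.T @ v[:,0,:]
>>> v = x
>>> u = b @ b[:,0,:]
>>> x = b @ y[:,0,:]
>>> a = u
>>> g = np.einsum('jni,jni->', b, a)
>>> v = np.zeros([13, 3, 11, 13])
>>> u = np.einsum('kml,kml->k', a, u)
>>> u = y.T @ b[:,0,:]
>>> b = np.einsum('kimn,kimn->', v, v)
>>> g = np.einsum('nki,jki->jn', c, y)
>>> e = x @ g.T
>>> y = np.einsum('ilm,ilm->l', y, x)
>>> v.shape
(13, 3, 11, 13)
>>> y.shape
(37,)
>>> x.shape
(11, 37, 3)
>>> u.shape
(3, 37, 11)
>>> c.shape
(3, 37, 3)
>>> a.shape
(11, 37, 11)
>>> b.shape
()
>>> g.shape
(11, 3)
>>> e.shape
(11, 37, 11)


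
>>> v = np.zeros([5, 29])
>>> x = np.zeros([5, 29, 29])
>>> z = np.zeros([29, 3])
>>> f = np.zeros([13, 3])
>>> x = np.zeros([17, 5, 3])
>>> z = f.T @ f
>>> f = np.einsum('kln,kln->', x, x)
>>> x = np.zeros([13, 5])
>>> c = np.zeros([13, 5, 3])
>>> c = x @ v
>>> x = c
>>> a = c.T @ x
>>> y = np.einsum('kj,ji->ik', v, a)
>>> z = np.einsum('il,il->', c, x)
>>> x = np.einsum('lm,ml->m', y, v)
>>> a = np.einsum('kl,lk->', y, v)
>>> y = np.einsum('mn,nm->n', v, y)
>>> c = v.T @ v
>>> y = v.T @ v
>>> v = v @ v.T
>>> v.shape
(5, 5)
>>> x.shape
(5,)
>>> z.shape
()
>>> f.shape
()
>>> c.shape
(29, 29)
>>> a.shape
()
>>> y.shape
(29, 29)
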